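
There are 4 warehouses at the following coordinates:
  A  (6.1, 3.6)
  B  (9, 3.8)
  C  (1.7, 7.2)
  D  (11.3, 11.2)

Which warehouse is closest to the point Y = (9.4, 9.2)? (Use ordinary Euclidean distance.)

D

Since √ is increasing, it suffices to compare squared distances:
|YA|² = (9.4−6.1)² + (9.2−3.6)² = 10.89 + 31.36 = 42.25
|YB|² = (9.4−9)² + (9.2−3.8)² = 0.16 + 29.16 = 29.32
|YC|² = (9.4−1.7)² + (9.2−7.2)² = 59.29 + 4 = 63.29
|YD|² = (9.4−11.3)² + (9.2−11.2)² = 3.61 + 4 = 7.61
Minimum is at D.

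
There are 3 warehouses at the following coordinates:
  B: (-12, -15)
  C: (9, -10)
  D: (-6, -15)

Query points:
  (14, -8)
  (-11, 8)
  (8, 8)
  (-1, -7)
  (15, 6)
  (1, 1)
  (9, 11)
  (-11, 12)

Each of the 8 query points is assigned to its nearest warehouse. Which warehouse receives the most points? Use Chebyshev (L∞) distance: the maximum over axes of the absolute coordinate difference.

C

(14, -8) — d to each: B:26, C:5, D:20 → nearest is C
(-11, 8) — d to each: B:23, C:20, D:23 → nearest is C
(8, 8) — d to each: B:23, C:18, D:23 → nearest is C
(-1, -7) — d to each: B:11, C:10, D:8 → nearest is D
(15, 6) — d to each: B:27, C:16, D:21 → nearest is C
(1, 1) — d to each: B:16, C:11, D:16 → nearest is C
(9, 11) — d to each: B:26, C:21, D:26 → nearest is C
(-11, 12) — d to each: B:27, C:22, D:27 → nearest is C
Tally — C:7, D:1. C captures the most (7).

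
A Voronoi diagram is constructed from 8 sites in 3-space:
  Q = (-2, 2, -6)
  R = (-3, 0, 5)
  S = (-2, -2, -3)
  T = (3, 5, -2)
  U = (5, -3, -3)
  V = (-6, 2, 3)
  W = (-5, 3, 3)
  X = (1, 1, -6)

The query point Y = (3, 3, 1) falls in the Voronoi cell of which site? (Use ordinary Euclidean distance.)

Since √ is increasing, it suffices to compare squared distances:
|YQ|² = 25 + 1 + 49 = 75
|YR|² = 36 + 9 + 16 = 61
|YS|² = 25 + 25 + 16 = 66
|YT|² = 0 + 4 + 9 = 13
|YU|² = 4 + 36 + 16 = 56
|YV|² = 81 + 1 + 4 = 86
|YW|² = 64 + 0 + 4 = 68
|YX|² = 4 + 4 + 49 = 57
T is nearest.

T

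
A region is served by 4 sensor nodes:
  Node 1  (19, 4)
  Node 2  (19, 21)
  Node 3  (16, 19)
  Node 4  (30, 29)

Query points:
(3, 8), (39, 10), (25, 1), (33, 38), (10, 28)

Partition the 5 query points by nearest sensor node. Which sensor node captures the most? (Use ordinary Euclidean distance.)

(3, 8) — d² to each: Node 1:272, Node 2:425, Node 3:290, Node 4:1170 → nearest is Node 1
(39, 10) — d² to each: Node 1:436, Node 2:521, Node 3:610, Node 4:442 → nearest is Node 1
(25, 1) — d² to each: Node 1:45, Node 2:436, Node 3:405, Node 4:809 → nearest is Node 1
(33, 38) — d² to each: Node 1:1352, Node 2:485, Node 3:650, Node 4:90 → nearest is Node 4
(10, 28) — d² to each: Node 1:657, Node 2:130, Node 3:117, Node 4:401 → nearest is Node 3
Tally — Node 1:3, Node 3:1, Node 4:1. Node 1 captures the most (3).

Node 1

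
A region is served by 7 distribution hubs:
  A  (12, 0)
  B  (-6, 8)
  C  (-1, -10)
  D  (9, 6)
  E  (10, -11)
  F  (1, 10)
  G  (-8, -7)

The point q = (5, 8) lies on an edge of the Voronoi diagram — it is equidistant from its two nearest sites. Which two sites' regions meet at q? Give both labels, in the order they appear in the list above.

D and F

Squared distances from q to each site:
|qA|² = (5−12)² + (8−0)² = 49 + 64 = 113
|qB|² = (5−(-6))² + (8−8)² = 121 + 0 = 121
|qC|² = (5−(-1))² + (8−(-10))² = 36 + 324 = 360
|qD|² = (5−9)² + (8−6)² = 16 + 4 = 20
|qE|² = (5−10)² + (8−(-11))² = 25 + 361 = 386
|qF|² = (5−1)² + (8−10)² = 16 + 4 = 20
|qG|² = (5−(-8))² + (8−(-7))² = 169 + 225 = 394
q is equidistant from D and F (both at squared distance 20), and every other site is strictly farther — so q lies on the D–F Voronoi edge.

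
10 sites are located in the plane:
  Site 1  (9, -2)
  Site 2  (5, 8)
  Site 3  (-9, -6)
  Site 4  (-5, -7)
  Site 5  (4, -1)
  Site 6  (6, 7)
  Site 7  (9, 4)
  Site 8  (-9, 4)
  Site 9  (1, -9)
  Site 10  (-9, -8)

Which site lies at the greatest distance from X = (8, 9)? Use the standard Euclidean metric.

Since √ is increasing, it suffices to compare squared distances:
d²(X, Site 1) = 1 + 121 = 122
d²(X, Site 2) = 9 + 1 = 10
d²(X, Site 3) = 289 + 225 = 514
d²(X, Site 4) = 169 + 256 = 425
d²(X, Site 5) = 16 + 100 = 116
d²(X, Site 6) = 4 + 4 = 8
d²(X, Site 7) = 1 + 25 = 26
d²(X, Site 8) = 289 + 25 = 314
d²(X, Site 9) = 49 + 324 = 373
d²(X, Site 10) = 289 + 289 = 578
The largest is to Site 10.

Site 10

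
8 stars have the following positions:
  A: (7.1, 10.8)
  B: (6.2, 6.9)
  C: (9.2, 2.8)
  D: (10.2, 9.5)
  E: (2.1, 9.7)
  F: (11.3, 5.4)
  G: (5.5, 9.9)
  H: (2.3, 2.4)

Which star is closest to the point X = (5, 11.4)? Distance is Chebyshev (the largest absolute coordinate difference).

d(X,A) = max(2.1, 0.6) = 2.1
d(X,B) = max(1.2, 4.5) = 4.5
d(X,C) = max(4.2, 8.6) = 8.6
d(X,D) = max(5.2, 1.9) = 5.2
d(X,E) = max(2.9, 1.7) = 2.9
d(X,F) = max(6.3, 6) = 6.3
d(X,G) = max(0.5, 1.5) = 1.5
d(X,H) = max(2.7, 9) = 9
The smallest is to G, so X lies in the Voronoi region of G.

G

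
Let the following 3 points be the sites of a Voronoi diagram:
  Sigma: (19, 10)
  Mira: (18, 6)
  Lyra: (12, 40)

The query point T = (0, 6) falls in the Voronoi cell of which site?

Mira

Squared Euclidean distances:
d²(T, Sigma) = (0−19)² + (6−10)² = 361 + 16 = 377
d²(T, Mira) = (0−18)² + (6−6)² = 324 + 0 = 324
d²(T, Lyra) = (0−12)² + (6−40)² = 144 + 1156 = 1300
The smallest is to Mira, so T lies in the Voronoi region of Mira.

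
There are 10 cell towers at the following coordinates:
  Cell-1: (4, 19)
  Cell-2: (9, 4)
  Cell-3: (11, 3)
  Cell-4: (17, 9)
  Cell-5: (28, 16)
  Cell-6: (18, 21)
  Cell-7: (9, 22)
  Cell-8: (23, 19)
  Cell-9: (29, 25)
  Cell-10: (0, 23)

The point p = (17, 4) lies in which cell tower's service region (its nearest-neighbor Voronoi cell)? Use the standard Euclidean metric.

Compare squared distances (the ordering matches that of the actual distances):
d²(p, Cell-1) = 169 + 225 = 394
d²(p, Cell-2) = 64 + 0 = 64
d²(p, Cell-3) = 36 + 1 = 37
d²(p, Cell-4) = 0 + 25 = 25
d²(p, Cell-5) = 121 + 144 = 265
d²(p, Cell-6) = 1 + 289 = 290
d²(p, Cell-7) = 64 + 324 = 388
d²(p, Cell-8) = 36 + 225 = 261
d²(p, Cell-9) = 144 + 441 = 585
d²(p, Cell-10) = 289 + 361 = 650
Minimum is at Cell-4.

Cell-4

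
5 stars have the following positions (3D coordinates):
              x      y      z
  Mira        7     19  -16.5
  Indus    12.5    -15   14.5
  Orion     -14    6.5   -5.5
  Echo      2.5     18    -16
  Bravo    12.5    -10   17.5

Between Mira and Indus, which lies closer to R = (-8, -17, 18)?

Indus

Compare squared distances:
d²(R, Mira) = (-8−7)² + (-17−19)² + (18−(-16.5))² = 225 + 1296 + 1190.25 = 2711.25
d²(R, Indus) = (-8−12.5)² + (-17−(-15))² + (18−14.5)² = 420.25 + 4 + 12.25 = 436.5
2711.25 > 436.5, so Indus is closer.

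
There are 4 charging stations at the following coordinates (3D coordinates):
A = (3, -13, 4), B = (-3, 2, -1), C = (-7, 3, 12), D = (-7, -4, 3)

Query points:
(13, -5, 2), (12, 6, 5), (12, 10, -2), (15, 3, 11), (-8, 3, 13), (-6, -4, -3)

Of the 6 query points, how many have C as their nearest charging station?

1

(13, -5, 2) — d² to each: A:168, B:314, C:564, D:402 → nearest is A
(12, 6, 5) — d² to each: A:443, B:277, C:419, D:465 → nearest is B
(12, 10, -2) — d² to each: A:646, B:290, C:606, D:582 → nearest is B
(15, 3, 11) — d² to each: A:449, B:469, C:485, D:597 → nearest is A
(-8, 3, 13) — d² to each: A:458, B:222, C:2, D:150 → nearest is C
(-6, -4, -3) — d² to each: A:211, B:49, C:275, D:37 → nearest is D
1 of the 6 points has C as nearest.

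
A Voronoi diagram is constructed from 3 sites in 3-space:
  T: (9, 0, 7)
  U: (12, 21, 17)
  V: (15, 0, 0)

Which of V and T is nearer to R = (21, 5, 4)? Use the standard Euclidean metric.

V

Compare squared distances:
|RV|² = (21−15)² + (5−0)² + (4−0)² = 36 + 25 + 16 = 77
|RT|² = (21−9)² + (5−0)² + (4−7)² = 144 + 25 + 9 = 178
77 < 178, so V is closer.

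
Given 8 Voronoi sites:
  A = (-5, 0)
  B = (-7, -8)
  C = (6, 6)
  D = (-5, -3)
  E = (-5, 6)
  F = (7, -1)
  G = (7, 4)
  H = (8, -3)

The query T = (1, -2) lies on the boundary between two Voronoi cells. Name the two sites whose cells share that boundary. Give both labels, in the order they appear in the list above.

D and F

Squared distances from T to each site:
|TA|² = (1−(-5))² + (-2−0)² = 36 + 4 = 40
|TB|² = (1−(-7))² + (-2−(-8))² = 64 + 36 = 100
|TC|² = (1−6)² + (-2−6)² = 25 + 64 = 89
|TD|² = (1−(-5))² + (-2−(-3))² = 36 + 1 = 37
|TE|² = (1−(-5))² + (-2−6)² = 36 + 64 = 100
|TF|² = (1−7)² + (-2−(-1))² = 36 + 1 = 37
|TG|² = (1−7)² + (-2−4)² = 36 + 36 = 72
|TH|² = (1−8)² + (-2−(-3))² = 49 + 1 = 50
T is equidistant from D and F (both at squared distance 37), and every other site is strictly farther — so T lies on the D–F Voronoi edge.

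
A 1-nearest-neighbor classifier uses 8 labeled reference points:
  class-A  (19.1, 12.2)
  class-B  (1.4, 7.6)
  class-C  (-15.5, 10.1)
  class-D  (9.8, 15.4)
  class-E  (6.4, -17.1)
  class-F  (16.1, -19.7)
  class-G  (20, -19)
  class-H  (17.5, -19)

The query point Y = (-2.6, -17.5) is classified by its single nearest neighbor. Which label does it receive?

Since √ is increasing, it suffices to compare squared distances:
d²(Y, class-A) = (-2.6−19.1)² + (-17.5−12.2)² = 470.89 + 882.09 = 1352.98
d²(Y, class-B) = (-2.6−1.4)² + (-17.5−7.6)² = 16 + 630.01 = 646.01
d²(Y, class-C) = (-2.6−(-15.5))² + (-17.5−10.1)² = 166.41 + 761.76 = 928.17
d²(Y, class-D) = (-2.6−9.8)² + (-17.5−15.4)² = 153.76 + 1082.41 = 1236.17
d²(Y, class-E) = (-2.6−6.4)² + (-17.5−(-17.1))² = 81 + 0.16 = 81.16
d²(Y, class-F) = (-2.6−16.1)² + (-17.5−(-19.7))² = 349.69 + 4.84 = 354.53
d²(Y, class-G) = (-2.6−20)² + (-17.5−(-19))² = 510.76 + 2.25 = 513.01
d²(Y, class-H) = (-2.6−17.5)² + (-17.5−(-19))² = 404.01 + 2.25 = 406.26
class-E is nearest.

class-E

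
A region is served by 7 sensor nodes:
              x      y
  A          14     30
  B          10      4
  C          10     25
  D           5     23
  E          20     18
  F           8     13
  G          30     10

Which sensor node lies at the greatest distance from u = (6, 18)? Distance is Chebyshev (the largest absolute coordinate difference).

d(u,A) = max(8, 12) = 12
d(u,B) = max(4, 14) = 14
d(u,C) = max(4, 7) = 7
d(u,D) = max(1, 5) = 5
d(u,E) = max(14, 0) = 14
d(u,F) = max(2, 5) = 5
d(u,G) = max(24, 8) = 24
The largest is to G.

G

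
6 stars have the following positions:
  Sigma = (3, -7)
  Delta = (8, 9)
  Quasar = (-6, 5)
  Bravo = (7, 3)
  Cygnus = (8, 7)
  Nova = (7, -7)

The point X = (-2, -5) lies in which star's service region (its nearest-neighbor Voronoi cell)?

Sigma

Since √ is increasing, it suffices to compare squared distances:
d²(X, Sigma) = (-2−3)² + (-5−(-7))² = 25 + 4 = 29
d²(X, Delta) = (-2−8)² + (-5−9)² = 100 + 196 = 296
d²(X, Quasar) = (-2−(-6))² + (-5−5)² = 16 + 100 = 116
d²(X, Bravo) = (-2−7)² + (-5−3)² = 81 + 64 = 145
d²(X, Cygnus) = (-2−8)² + (-5−7)² = 100 + 144 = 244
d²(X, Nova) = (-2−7)² + (-5−(-7))² = 81 + 4 = 85
The smallest is to Sigma, so X lies in the Voronoi region of Sigma.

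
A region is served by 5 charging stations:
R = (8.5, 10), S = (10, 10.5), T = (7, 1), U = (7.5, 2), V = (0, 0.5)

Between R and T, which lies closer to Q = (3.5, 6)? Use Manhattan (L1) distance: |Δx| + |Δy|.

d(Q,R) = |3.5−8.5| + |6−10| = 5 + 4 = 9
d(Q,T) = |3.5−7| + |6−1| = 3.5 + 5 = 8.5
9 > 8.5, so T is closer.

T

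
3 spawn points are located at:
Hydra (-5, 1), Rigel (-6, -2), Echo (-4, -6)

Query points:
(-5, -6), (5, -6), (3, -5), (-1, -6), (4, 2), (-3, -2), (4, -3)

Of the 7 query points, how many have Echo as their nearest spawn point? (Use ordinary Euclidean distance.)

5

(-5, -6) — d² to each: Hydra:49, Rigel:17, Echo:1 → nearest is Echo
(5, -6) — d² to each: Hydra:149, Rigel:137, Echo:81 → nearest is Echo
(3, -5) — d² to each: Hydra:100, Rigel:90, Echo:50 → nearest is Echo
(-1, -6) — d² to each: Hydra:65, Rigel:41, Echo:9 → nearest is Echo
(4, 2) — d² to each: Hydra:82, Rigel:116, Echo:128 → nearest is Hydra
(-3, -2) — d² to each: Hydra:13, Rigel:9, Echo:17 → nearest is Rigel
(4, -3) — d² to each: Hydra:97, Rigel:101, Echo:73 → nearest is Echo
5 of the 7 points have Echo as nearest.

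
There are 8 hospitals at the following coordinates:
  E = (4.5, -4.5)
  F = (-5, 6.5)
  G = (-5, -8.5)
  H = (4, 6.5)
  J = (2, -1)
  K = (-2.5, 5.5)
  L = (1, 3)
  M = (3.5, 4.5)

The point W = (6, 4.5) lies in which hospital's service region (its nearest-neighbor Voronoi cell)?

M

Since √ is increasing, it suffices to compare squared distances:
|WE|² = 2.25 + 81 = 83.25
|WF|² = 121 + 4 = 125
|WG|² = 121 + 169 = 290
|WH|² = 4 + 4 = 8
|WJ|² = 16 + 30.25 = 46.25
|WK|² = 72.25 + 1 = 73.25
|WL|² = 25 + 2.25 = 27.25
|WM|² = 6.25 + 0 = 6.25
M is nearest.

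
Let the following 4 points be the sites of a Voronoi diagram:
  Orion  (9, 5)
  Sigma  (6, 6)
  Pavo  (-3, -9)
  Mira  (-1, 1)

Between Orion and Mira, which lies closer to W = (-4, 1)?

Mira

Compare squared distances:
d²(W, Orion) = (-4−9)² + (1−5)² = 169 + 16 = 185
d²(W, Mira) = (-4−(-1))² + (1−1)² = 9 + 0 = 9
185 > 9, so Mira is closer.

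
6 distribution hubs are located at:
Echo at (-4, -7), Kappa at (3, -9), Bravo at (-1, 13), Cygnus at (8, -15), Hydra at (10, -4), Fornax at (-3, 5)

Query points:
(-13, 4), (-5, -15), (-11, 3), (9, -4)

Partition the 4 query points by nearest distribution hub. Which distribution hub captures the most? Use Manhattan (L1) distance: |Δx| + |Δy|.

(-13, 4) — d to each: Echo:20, Kappa:29, Bravo:21, Cygnus:40, Hydra:31, Fornax:11 → nearest is Fornax
(-5, -15) — d to each: Echo:9, Kappa:14, Bravo:32, Cygnus:13, Hydra:26, Fornax:22 → nearest is Echo
(-11, 3) — d to each: Echo:17, Kappa:26, Bravo:20, Cygnus:37, Hydra:28, Fornax:10 → nearest is Fornax
(9, -4) — d to each: Echo:16, Kappa:11, Bravo:27, Cygnus:12, Hydra:1, Fornax:21 → nearest is Hydra
Tally — Echo:1, Hydra:1, Fornax:2. Fornax captures the most (2).

Fornax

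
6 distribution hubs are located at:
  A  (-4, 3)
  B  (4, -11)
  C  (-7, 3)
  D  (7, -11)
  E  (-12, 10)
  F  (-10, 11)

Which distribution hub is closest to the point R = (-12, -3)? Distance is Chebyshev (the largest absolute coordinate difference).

d(R,A) = max(8, 6) = 8
d(R,B) = max(16, 8) = 16
d(R,C) = max(5, 6) = 6
d(R,D) = max(19, 8) = 19
d(R,E) = max(0, 13) = 13
d(R,F) = max(2, 14) = 14
The smallest is to C, so R lies in the Voronoi region of C.

C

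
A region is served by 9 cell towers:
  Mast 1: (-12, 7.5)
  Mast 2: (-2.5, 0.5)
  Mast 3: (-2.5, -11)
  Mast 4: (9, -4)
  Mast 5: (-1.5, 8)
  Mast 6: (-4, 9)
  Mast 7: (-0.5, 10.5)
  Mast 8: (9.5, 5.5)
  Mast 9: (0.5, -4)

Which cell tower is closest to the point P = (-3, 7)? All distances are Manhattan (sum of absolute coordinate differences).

d(P, Mast 1) = |-3−(-12)| + |7−7.5| = 9 + 0.5 = 9.5
d(P, Mast 2) = |-3−(-2.5)| + |7−0.5| = 0.5 + 6.5 = 7
d(P, Mast 3) = |-3−(-2.5)| + |7−(-11)| = 0.5 + 18 = 18.5
d(P, Mast 4) = |-3−9| + |7−(-4)| = 12 + 11 = 23
d(P, Mast 5) = |-3−(-1.5)| + |7−8| = 1.5 + 1 = 2.5
d(P, Mast 6) = |-3−(-4)| + |7−9| = 1 + 2 = 3
d(P, Mast 7) = |-3−(-0.5)| + |7−10.5| = 2.5 + 3.5 = 6
d(P, Mast 8) = |-3−9.5| + |7−5.5| = 12.5 + 1.5 = 14
d(P, Mast 9) = |-3−0.5| + |7−(-4)| = 3.5 + 11 = 14.5
The smallest is to Mast 5, so P lies in the Voronoi region of Mast 5.

Mast 5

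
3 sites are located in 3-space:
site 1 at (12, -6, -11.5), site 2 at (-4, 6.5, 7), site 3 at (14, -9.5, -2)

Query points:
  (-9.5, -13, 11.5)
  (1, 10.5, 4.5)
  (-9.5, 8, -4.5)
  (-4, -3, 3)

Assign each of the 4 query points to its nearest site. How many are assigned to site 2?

(-9.5, -13, 11.5) — d² to each: site 1:1040.25, site 2:430.75, site 3:746.75 → nearest is site 2
(1, 10.5, 4.5) — d² to each: site 1:649.25, site 2:47.25, site 3:611.25 → nearest is site 2
(-9.5, 8, -4.5) — d² to each: site 1:707.25, site 2:164.75, site 3:864.75 → nearest is site 2
(-4, -3, 3) — d² to each: site 1:475.25, site 2:106.25, site 3:391.25 → nearest is site 2
4 of the 4 points have site 2 as nearest.

4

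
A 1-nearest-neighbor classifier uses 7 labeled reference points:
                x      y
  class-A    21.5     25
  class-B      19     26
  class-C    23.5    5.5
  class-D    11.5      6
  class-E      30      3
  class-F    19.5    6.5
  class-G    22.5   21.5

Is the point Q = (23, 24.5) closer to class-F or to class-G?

Compare squared distances:
d²(Q, class-F) = (23−19.5)² + (24.5−6.5)² = 12.25 + 324 = 336.25
d²(Q, class-G) = (23−22.5)² + (24.5−21.5)² = 0.25 + 9 = 9.25
336.25 > 9.25, so class-G is closer.

class-G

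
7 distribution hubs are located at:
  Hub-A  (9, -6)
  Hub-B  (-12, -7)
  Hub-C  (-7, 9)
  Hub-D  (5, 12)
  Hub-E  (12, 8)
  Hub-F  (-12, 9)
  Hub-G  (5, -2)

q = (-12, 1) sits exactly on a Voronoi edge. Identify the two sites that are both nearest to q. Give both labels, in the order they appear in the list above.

Squared distances from q to each site:
d²(q, Hub-A) = (-12−9)² + (1−(-6))² = 441 + 49 = 490
d²(q, Hub-B) = (-12−(-12))² + (1−(-7))² = 0 + 64 = 64
d²(q, Hub-C) = (-12−(-7))² + (1−9)² = 25 + 64 = 89
d²(q, Hub-D) = (-12−5)² + (1−12)² = 289 + 121 = 410
d²(q, Hub-E) = (-12−12)² + (1−8)² = 576 + 49 = 625
d²(q, Hub-F) = (-12−(-12))² + (1−9)² = 0 + 64 = 64
d²(q, Hub-G) = (-12−5)² + (1−(-2))² = 289 + 9 = 298
q is equidistant from Hub-B and Hub-F (both at squared distance 64), and every other site is strictly farther — so q lies on the Hub-B–Hub-F Voronoi edge.

Hub-B and Hub-F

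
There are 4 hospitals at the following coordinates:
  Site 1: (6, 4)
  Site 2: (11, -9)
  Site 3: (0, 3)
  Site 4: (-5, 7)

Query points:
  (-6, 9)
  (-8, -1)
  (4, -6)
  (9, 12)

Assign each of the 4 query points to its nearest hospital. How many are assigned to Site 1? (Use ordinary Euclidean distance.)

1

(-6, 9) — d² to each: Site 1:169, Site 2:613, Site 3:72, Site 4:5 → nearest is Site 4
(-8, -1) — d² to each: Site 1:221, Site 2:425, Site 3:80, Site 4:73 → nearest is Site 4
(4, -6) — d² to each: Site 1:104, Site 2:58, Site 3:97, Site 4:250 → nearest is Site 2
(9, 12) — d² to each: Site 1:73, Site 2:445, Site 3:162, Site 4:221 → nearest is Site 1
1 of the 4 points has Site 1 as nearest.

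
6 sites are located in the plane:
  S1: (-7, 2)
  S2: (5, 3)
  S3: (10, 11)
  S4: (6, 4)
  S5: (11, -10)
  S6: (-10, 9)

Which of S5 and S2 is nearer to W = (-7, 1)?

S2

Compare squared distances:
|WS5|² = (-7−11)² + (1−(-10))² = 324 + 121 = 445
|WS2|² = (-7−5)² + (1−3)² = 144 + 4 = 148
445 > 148, so S2 is closer.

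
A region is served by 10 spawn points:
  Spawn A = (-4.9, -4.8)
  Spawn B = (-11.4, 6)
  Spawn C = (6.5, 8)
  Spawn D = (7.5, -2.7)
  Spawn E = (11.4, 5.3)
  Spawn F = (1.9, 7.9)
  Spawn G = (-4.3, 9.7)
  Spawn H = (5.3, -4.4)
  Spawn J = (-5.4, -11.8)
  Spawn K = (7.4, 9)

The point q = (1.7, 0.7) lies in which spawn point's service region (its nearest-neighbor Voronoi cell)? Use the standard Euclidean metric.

Spawn H

Squared Euclidean distances:
d²(q, Spawn A) = (1.7−(-4.9))² + (0.7−(-4.8))² = 43.56 + 30.25 = 73.81
d²(q, Spawn B) = (1.7−(-11.4))² + (0.7−6)² = 171.61 + 28.09 = 199.7
d²(q, Spawn C) = (1.7−6.5)² + (0.7−8)² = 23.04 + 53.29 = 76.33
d²(q, Spawn D) = (1.7−7.5)² + (0.7−(-2.7))² = 33.64 + 11.56 = 45.2
d²(q, Spawn E) = (1.7−11.4)² + (0.7−5.3)² = 94.09 + 21.16 = 115.25
d²(q, Spawn F) = (1.7−1.9)² + (0.7−7.9)² = 0.04 + 51.84 = 51.88
d²(q, Spawn G) = (1.7−(-4.3))² + (0.7−9.7)² = 36 + 81 = 117
d²(q, Spawn H) = (1.7−5.3)² + (0.7−(-4.4))² = 12.96 + 26.01 = 38.97
d²(q, Spawn J) = (1.7−(-5.4))² + (0.7−(-11.8))² = 50.41 + 156.25 = 206.66
d²(q, Spawn K) = (1.7−7.4)² + (0.7−9)² = 32.49 + 68.89 = 101.38
The smallest is to Spawn H, so q lies in the Voronoi region of Spawn H.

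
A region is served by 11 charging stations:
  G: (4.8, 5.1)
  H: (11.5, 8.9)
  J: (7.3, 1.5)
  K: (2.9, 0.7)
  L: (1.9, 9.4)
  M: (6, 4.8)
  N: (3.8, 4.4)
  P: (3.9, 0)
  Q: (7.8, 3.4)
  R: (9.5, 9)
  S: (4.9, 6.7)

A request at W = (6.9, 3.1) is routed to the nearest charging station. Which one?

Q

Squared Euclidean distances:
|WG|² = (6.9−4.8)² + (3.1−5.1)² = 4.41 + 4 = 8.41
|WH|² = (6.9−11.5)² + (3.1−8.9)² = 21.16 + 33.64 = 54.8
|WJ|² = (6.9−7.3)² + (3.1−1.5)² = 0.16 + 2.56 = 2.72
|WK|² = (6.9−2.9)² + (3.1−0.7)² = 16 + 5.76 = 21.76
|WL|² = (6.9−1.9)² + (3.1−9.4)² = 25 + 39.69 = 64.69
|WM|² = (6.9−6)² + (3.1−4.8)² = 0.81 + 2.89 = 3.7
|WN|² = (6.9−3.8)² + (3.1−4.4)² = 9.61 + 1.69 = 11.3
|WP|² = (6.9−3.9)² + (3.1−0)² = 9 + 9.61 = 18.61
|WQ|² = (6.9−7.8)² + (3.1−3.4)² = 0.81 + 0.09 = 0.9
|WR|² = (6.9−9.5)² + (3.1−9)² = 6.76 + 34.81 = 41.57
|WS|² = (6.9−4.9)² + (3.1−6.7)² = 4 + 12.96 = 16.96
Minimum is at Q.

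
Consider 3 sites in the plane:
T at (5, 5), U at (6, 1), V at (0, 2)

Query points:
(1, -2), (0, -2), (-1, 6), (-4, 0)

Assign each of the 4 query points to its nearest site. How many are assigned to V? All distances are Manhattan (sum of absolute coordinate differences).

(1, -2) — d to each: T:11, U:8, V:5 → nearest is V
(0, -2) — d to each: T:12, U:9, V:4 → nearest is V
(-1, 6) — d to each: T:7, U:12, V:5 → nearest is V
(-4, 0) — d to each: T:14, U:11, V:6 → nearest is V
4 of the 4 points have V as nearest.

4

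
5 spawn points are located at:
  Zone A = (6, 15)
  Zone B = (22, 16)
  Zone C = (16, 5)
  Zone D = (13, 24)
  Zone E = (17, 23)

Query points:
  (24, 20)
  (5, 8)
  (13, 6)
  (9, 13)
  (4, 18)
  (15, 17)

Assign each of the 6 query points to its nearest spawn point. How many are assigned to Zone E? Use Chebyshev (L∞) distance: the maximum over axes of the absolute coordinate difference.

1

(24, 20) — d to each: Zone A:18, Zone B:4, Zone C:15, Zone D:11, Zone E:7 → nearest is Zone B
(5, 8) — d to each: Zone A:7, Zone B:17, Zone C:11, Zone D:16, Zone E:15 → nearest is Zone A
(13, 6) — d to each: Zone A:9, Zone B:10, Zone C:3, Zone D:18, Zone E:17 → nearest is Zone C
(9, 13) — d to each: Zone A:3, Zone B:13, Zone C:8, Zone D:11, Zone E:10 → nearest is Zone A
(4, 18) — d to each: Zone A:3, Zone B:18, Zone C:13, Zone D:9, Zone E:13 → nearest is Zone A
(15, 17) — d to each: Zone A:9, Zone B:7, Zone C:12, Zone D:7, Zone E:6 → nearest is Zone E
1 of the 6 points has Zone E as nearest.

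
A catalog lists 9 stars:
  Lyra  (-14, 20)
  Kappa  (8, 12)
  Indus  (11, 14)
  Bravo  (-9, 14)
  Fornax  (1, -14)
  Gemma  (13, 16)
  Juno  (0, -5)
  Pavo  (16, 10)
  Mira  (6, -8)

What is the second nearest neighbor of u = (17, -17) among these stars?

Fornax

Since √ is increasing, it suffices to compare squared distances:
d²(u, Lyra) = 961 + 1369 = 2330
d²(u, Kappa) = 81 + 841 = 922
d²(u, Indus) = 36 + 961 = 997
d²(u, Bravo) = 676 + 961 = 1637
d²(u, Fornax) = 256 + 9 = 265
d²(u, Gemma) = 16 + 1089 = 1105
d²(u, Juno) = 289 + 144 = 433
d²(u, Pavo) = 1 + 729 = 730
d²(u, Mira) = 121 + 81 = 202
Sorted ascending: Mira, Fornax, Juno, … — the second-nearest is Fornax.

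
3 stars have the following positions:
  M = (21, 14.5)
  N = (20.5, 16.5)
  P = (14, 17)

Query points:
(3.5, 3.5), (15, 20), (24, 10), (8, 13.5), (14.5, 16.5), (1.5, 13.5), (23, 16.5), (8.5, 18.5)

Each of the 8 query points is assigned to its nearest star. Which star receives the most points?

(3.5, 3.5) — d² to each: M:427.25, N:458, P:292.5 → nearest is P
(15, 20) — d² to each: M:66.25, N:42.5, P:10 → nearest is P
(24, 10) — d² to each: M:29.25, N:54.5, P:149 → nearest is M
(8, 13.5) — d² to each: M:170, N:165.25, P:48.25 → nearest is P
(14.5, 16.5) — d² to each: M:46.25, N:36, P:0.5 → nearest is P
(1.5, 13.5) — d² to each: M:381.25, N:370, P:168.5 → nearest is P
(23, 16.5) — d² to each: M:8, N:6.25, P:81.25 → nearest is N
(8.5, 18.5) — d² to each: M:172.25, N:148, P:32.5 → nearest is P
Tally — M:1, N:1, P:6. P captures the most (6).

P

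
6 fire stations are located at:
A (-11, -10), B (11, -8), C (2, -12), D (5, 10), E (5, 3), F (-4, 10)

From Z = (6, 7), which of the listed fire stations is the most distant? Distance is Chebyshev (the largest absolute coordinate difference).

C

d(Z,A) = max(17, 17) = 17
d(Z,B) = max(5, 15) = 15
d(Z,C) = max(4, 19) = 19
d(Z,D) = max(1, 3) = 3
d(Z,E) = max(1, 4) = 4
d(Z,F) = max(10, 3) = 10
The largest is to C.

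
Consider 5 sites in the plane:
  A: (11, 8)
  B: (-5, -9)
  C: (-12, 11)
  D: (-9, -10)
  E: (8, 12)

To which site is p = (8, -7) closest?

Since √ is increasing, it suffices to compare squared distances:
|pA|² = (8−11)² + (-7−8)² = 9 + 225 = 234
|pB|² = (8−(-5))² + (-7−(-9))² = 169 + 4 = 173
|pC|² = (8−(-12))² + (-7−11)² = 400 + 324 = 724
|pD|² = (8−(-9))² + (-7−(-10))² = 289 + 9 = 298
|pE|² = (8−8)² + (-7−12)² = 0 + 361 = 361
Minimum is at B.

B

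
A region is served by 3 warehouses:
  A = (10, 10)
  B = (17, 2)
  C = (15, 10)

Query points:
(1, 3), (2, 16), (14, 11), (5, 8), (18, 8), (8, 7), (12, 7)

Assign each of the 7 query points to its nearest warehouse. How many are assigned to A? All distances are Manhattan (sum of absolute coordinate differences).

(1, 3) — d to each: A:16, B:17, C:21 → nearest is A
(2, 16) — d to each: A:14, B:29, C:19 → nearest is A
(14, 11) — d to each: A:5, B:12, C:2 → nearest is C
(5, 8) — d to each: A:7, B:18, C:12 → nearest is A
(18, 8) — d to each: A:10, B:7, C:5 → nearest is C
(8, 7) — d to each: A:5, B:14, C:10 → nearest is A
(12, 7) — d to each: A:5, B:10, C:6 → nearest is A
5 of the 7 points have A as nearest.

5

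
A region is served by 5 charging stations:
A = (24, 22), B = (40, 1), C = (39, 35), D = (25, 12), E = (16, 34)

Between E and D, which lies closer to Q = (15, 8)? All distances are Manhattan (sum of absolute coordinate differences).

D

d(Q,E) = |15−16| + |8−34| = 1 + 26 = 27
d(Q,D) = |15−25| + |8−12| = 10 + 4 = 14
27 > 14, so D is closer.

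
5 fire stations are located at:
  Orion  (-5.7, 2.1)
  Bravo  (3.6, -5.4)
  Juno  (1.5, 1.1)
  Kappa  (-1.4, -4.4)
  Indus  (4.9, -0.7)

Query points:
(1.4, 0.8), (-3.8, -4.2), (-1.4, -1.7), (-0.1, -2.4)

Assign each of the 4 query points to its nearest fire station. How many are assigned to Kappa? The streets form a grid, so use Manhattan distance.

(1.4, 0.8) — d to each: Orion:8.4, Bravo:8.4, Juno:0.4, Kappa:8, Indus:5 → nearest is Juno
(-3.8, -4.2) — d to each: Orion:8.2, Bravo:8.6, Juno:10.6, Kappa:2.6, Indus:12.2 → nearest is Kappa
(-1.4, -1.7) — d to each: Orion:8.1, Bravo:8.7, Juno:5.7, Kappa:2.7, Indus:7.3 → nearest is Kappa
(-0.1, -2.4) — d to each: Orion:10.1, Bravo:6.7, Juno:5.1, Kappa:3.3, Indus:6.7 → nearest is Kappa
3 of the 4 points have Kappa as nearest.

3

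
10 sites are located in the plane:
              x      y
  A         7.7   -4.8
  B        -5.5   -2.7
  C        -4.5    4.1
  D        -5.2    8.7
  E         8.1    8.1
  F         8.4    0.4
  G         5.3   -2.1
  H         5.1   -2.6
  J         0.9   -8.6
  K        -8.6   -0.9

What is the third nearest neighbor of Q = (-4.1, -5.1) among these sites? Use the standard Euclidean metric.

K

Compare squared distances (the ordering matches that of the actual distances):
|QA|² = (-4.1−7.7)² + (-5.1−(-4.8))² = 139.24 + 0.09 = 139.33
|QB|² = (-4.1−(-5.5))² + (-5.1−(-2.7))² = 1.96 + 5.76 = 7.72
|QC|² = (-4.1−(-4.5))² + (-5.1−4.1)² = 0.16 + 84.64 = 84.8
|QD|² = (-4.1−(-5.2))² + (-5.1−8.7)² = 1.21 + 190.44 = 191.65
|QE|² = (-4.1−8.1)² + (-5.1−8.1)² = 148.84 + 174.24 = 323.08
|QF|² = (-4.1−8.4)² + (-5.1−0.4)² = 156.25 + 30.25 = 186.5
|QG|² = (-4.1−5.3)² + (-5.1−(-2.1))² = 88.36 + 9 = 97.36
|QH|² = (-4.1−5.1)² + (-5.1−(-2.6))² = 84.64 + 6.25 = 90.89
|QJ|² = (-4.1−0.9)² + (-5.1−(-8.6))² = 25 + 12.25 = 37.25
|QK|² = (-4.1−(-8.6))² + (-5.1−(-0.9))² = 20.25 + 17.64 = 37.89
Sorted ascending: B, J, K, C, … — the third-nearest is K.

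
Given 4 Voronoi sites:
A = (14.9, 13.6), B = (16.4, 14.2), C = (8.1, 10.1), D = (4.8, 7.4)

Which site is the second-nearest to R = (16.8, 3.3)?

Squared Euclidean distances:
|RA|² = 3.61 + 106.09 = 109.7
|RB|² = 0.16 + 118.81 = 118.97
|RC|² = 75.69 + 46.24 = 121.93
|RD|² = 144 + 16.81 = 160.81
Sorted ascending: A, B, C, … — the second-nearest is B.

B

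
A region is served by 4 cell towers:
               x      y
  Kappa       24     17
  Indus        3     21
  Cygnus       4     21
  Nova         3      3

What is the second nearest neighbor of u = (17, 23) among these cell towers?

Since √ is increasing, it suffices to compare squared distances:
d²(u, Kappa) = (17−24)² + (23−17)² = 49 + 36 = 85
d²(u, Indus) = (17−3)² + (23−21)² = 196 + 4 = 200
d²(u, Cygnus) = (17−4)² + (23−21)² = 169 + 4 = 173
d²(u, Nova) = (17−3)² + (23−3)² = 196 + 400 = 596
Sorted ascending: Kappa, Cygnus, Indus, … — the second-nearest is Cygnus.

Cygnus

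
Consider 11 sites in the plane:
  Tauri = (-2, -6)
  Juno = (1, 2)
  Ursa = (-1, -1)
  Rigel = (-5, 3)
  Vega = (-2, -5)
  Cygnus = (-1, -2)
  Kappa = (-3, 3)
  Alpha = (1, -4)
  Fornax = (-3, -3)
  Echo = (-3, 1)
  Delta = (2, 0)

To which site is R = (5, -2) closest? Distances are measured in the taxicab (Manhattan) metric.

d(R, Tauri) = |5−(-2)| + |-2−(-6)| = 7 + 4 = 11
d(R, Juno) = |5−1| + |-2−2| = 4 + 4 = 8
d(R, Ursa) = |5−(-1)| + |-2−(-1)| = 6 + 1 = 7
d(R, Rigel) = |5−(-5)| + |-2−3| = 10 + 5 = 15
d(R, Vega) = |5−(-2)| + |-2−(-5)| = 7 + 3 = 10
d(R, Cygnus) = |5−(-1)| + |-2−(-2)| = 6 + 0 = 6
d(R, Kappa) = |5−(-3)| + |-2−3| = 8 + 5 = 13
d(R, Alpha) = |5−1| + |-2−(-4)| = 4 + 2 = 6
d(R, Fornax) = |5−(-3)| + |-2−(-3)| = 8 + 1 = 9
d(R, Echo) = |5−(-3)| + |-2−1| = 8 + 3 = 11
d(R, Delta) = |5−2| + |-2−0| = 3 + 2 = 5
The smallest is to Delta, so R lies in the Voronoi region of Delta.

Delta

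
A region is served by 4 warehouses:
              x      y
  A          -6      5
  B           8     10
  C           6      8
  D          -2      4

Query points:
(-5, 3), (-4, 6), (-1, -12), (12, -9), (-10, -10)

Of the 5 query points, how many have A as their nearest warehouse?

(-5, 3) — d² to each: A:5, B:218, C:146, D:10 → nearest is A
(-4, 6) — d² to each: A:5, B:160, C:104, D:8 → nearest is A
(-1, -12) — d² to each: A:314, B:565, C:449, D:257 → nearest is D
(12, -9) — d² to each: A:520, B:377, C:325, D:365 → nearest is C
(-10, -10) — d² to each: A:241, B:724, C:580, D:260 → nearest is A
3 of the 5 points have A as nearest.

3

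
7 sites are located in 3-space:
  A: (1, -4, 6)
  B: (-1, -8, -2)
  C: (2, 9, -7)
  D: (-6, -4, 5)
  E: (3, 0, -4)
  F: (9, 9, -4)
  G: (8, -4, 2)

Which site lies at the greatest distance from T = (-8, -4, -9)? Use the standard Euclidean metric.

Since √ is increasing, it suffices to compare squared distances:
|TA|² = (-8−1)² + (-4−(-4))² + (-9−6)² = 81 + 0 + 225 = 306
|TB|² = (-8−(-1))² + (-4−(-8))² + (-9−(-2))² = 49 + 16 + 49 = 114
|TC|² = (-8−2)² + (-4−9)² + (-9−(-7))² = 100 + 169 + 4 = 273
|TD|² = (-8−(-6))² + (-4−(-4))² + (-9−5)² = 4 + 0 + 196 = 200
|TE|² = (-8−3)² + (-4−0)² + (-9−(-4))² = 121 + 16 + 25 = 162
|TF|² = (-8−9)² + (-4−9)² + (-9−(-4))² = 289 + 169 + 25 = 483
|TG|² = (-8−8)² + (-4−(-4))² + (-9−2)² = 256 + 0 + 121 = 377
The largest is to F.

F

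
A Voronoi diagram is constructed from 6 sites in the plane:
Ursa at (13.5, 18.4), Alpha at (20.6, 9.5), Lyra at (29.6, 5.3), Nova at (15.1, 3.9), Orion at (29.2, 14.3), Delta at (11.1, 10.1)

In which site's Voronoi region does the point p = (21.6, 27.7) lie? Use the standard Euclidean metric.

Since √ is increasing, it suffices to compare squared distances:
d²(p, Ursa) = (21.6−13.5)² + (27.7−18.4)² = 65.61 + 86.49 = 152.1
d²(p, Alpha) = (21.6−20.6)² + (27.7−9.5)² = 1 + 331.24 = 332.24
d²(p, Lyra) = (21.6−29.6)² + (27.7−5.3)² = 64 + 501.76 = 565.76
d²(p, Nova) = (21.6−15.1)² + (27.7−3.9)² = 42.25 + 566.44 = 608.69
d²(p, Orion) = (21.6−29.2)² + (27.7−14.3)² = 57.76 + 179.56 = 237.32
d²(p, Delta) = (21.6−11.1)² + (27.7−10.1)² = 110.25 + 309.76 = 420.01
Ursa is nearest.

Ursa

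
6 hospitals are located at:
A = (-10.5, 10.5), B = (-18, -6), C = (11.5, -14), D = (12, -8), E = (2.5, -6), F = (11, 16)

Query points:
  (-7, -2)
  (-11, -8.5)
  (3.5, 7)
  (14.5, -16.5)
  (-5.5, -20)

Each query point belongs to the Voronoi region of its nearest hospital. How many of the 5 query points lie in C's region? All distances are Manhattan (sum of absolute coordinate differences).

1

(-7, -2) — d to each: A:16, B:15, C:30.5, D:25, E:13.5, F:36 → nearest is E
(-11, -8.5) — d to each: A:19.5, B:9.5, C:28, D:23.5, E:16, F:46.5 → nearest is B
(3.5, 7) — d to each: A:17.5, B:34.5, C:29, D:23.5, E:14, F:16.5 → nearest is E
(14.5, -16.5) — d to each: A:52, B:43, C:5.5, D:11, E:22.5, F:36 → nearest is C
(-5.5, -20) — d to each: A:35.5, B:26.5, C:23, D:29.5, E:22, F:52.5 → nearest is E
1 of the 5 points has C as nearest.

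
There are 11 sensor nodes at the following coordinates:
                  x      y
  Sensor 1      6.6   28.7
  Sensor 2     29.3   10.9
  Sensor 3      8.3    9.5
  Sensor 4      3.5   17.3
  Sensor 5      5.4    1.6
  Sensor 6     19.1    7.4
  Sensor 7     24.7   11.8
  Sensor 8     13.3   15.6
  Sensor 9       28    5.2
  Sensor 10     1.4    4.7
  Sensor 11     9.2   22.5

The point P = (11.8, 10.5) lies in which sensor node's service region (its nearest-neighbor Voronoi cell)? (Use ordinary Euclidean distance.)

Sensor 3

Squared Euclidean distances:
d²(P, Sensor 1) = (11.8−6.6)² + (10.5−28.7)² = 27.04 + 331.24 = 358.28
d²(P, Sensor 2) = (11.8−29.3)² + (10.5−10.9)² = 306.25 + 0.16 = 306.41
d²(P, Sensor 3) = (11.8−8.3)² + (10.5−9.5)² = 12.25 + 1 = 13.25
d²(P, Sensor 4) = (11.8−3.5)² + (10.5−17.3)² = 68.89 + 46.24 = 115.13
d²(P, Sensor 5) = (11.8−5.4)² + (10.5−1.6)² = 40.96 + 79.21 = 120.17
d²(P, Sensor 6) = (11.8−19.1)² + (10.5−7.4)² = 53.29 + 9.61 = 62.9
d²(P, Sensor 7) = (11.8−24.7)² + (10.5−11.8)² = 166.41 + 1.69 = 168.1
d²(P, Sensor 8) = (11.8−13.3)² + (10.5−15.6)² = 2.25 + 26.01 = 28.26
d²(P, Sensor 9) = (11.8−28)² + (10.5−5.2)² = 262.44 + 28.09 = 290.53
d²(P, Sensor 10) = (11.8−1.4)² + (10.5−4.7)² = 108.16 + 33.64 = 141.8
d²(P, Sensor 11) = (11.8−9.2)² + (10.5−22.5)² = 6.76 + 144 = 150.76
The smallest is to Sensor 3, so P lies in the Voronoi region of Sensor 3.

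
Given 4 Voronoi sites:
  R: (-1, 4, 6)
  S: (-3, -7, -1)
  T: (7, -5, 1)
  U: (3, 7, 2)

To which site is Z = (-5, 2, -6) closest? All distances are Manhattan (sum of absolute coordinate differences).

d(Z,R) = |-5−(-1)| + |2−4| + |-6−6| = 4 + 2 + 12 = 18
d(Z,S) = |-5−(-3)| + |2−(-7)| + |-6−(-1)| = 2 + 9 + 5 = 16
d(Z,T) = |-5−7| + |2−(-5)| + |-6−1| = 12 + 7 + 7 = 26
d(Z,U) = |-5−3| + |2−7| + |-6−2| = 8 + 5 + 8 = 21
Minimum is at S.

S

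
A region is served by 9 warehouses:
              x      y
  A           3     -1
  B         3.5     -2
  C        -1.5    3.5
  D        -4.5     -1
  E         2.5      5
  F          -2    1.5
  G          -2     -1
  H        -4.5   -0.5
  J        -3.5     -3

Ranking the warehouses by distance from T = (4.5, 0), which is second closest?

B

Compare squared distances (the ordering matches that of the actual distances):
|TA|² = 2.25 + 1 = 3.25
|TB|² = 1 + 4 = 5
|TC|² = 36 + 12.25 = 48.25
|TD|² = 81 + 1 = 82
|TE|² = 4 + 25 = 29
|TF|² = 42.25 + 2.25 = 44.5
|TG|² = 42.25 + 1 = 43.25
|TH|² = 81 + 0.25 = 81.25
|TJ|² = 64 + 9 = 73
Sorted ascending: A, B, E, … — the second-nearest is B.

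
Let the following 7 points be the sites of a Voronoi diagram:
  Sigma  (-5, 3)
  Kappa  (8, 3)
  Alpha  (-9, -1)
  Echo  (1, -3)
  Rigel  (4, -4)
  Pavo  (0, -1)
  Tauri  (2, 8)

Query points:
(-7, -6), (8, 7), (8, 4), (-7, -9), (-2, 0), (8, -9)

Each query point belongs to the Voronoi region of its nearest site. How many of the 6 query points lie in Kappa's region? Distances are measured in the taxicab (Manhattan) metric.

(-7, -6) — d to each: Sigma:11, Kappa:24, Alpha:7, Echo:11, Rigel:13, Pavo:12, Tauri:23 → nearest is Alpha
(8, 7) — d to each: Sigma:17, Kappa:4, Alpha:25, Echo:17, Rigel:15, Pavo:16, Tauri:7 → nearest is Kappa
(8, 4) — d to each: Sigma:14, Kappa:1, Alpha:22, Echo:14, Rigel:12, Pavo:13, Tauri:10 → nearest is Kappa
(-7, -9) — d to each: Sigma:14, Kappa:27, Alpha:10, Echo:14, Rigel:16, Pavo:15, Tauri:26 → nearest is Alpha
(-2, 0) — d to each: Sigma:6, Kappa:13, Alpha:8, Echo:6, Rigel:10, Pavo:3, Tauri:12 → nearest is Pavo
(8, -9) — d to each: Sigma:25, Kappa:12, Alpha:25, Echo:13, Rigel:9, Pavo:16, Tauri:23 → nearest is Rigel
2 of the 6 points have Kappa as nearest.

2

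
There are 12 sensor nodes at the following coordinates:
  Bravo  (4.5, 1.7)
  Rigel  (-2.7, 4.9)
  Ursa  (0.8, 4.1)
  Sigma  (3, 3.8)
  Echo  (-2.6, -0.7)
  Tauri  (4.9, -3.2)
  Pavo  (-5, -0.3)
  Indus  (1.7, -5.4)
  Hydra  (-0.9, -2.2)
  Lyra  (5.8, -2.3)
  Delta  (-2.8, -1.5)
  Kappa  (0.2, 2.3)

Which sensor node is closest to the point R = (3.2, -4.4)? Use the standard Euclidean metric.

Squared Euclidean distances:
d²(R, Bravo) = 1.69 + 37.21 = 38.9
d²(R, Rigel) = 34.81 + 86.49 = 121.3
d²(R, Ursa) = 5.76 + 72.25 = 78.01
d²(R, Sigma) = 0.04 + 67.24 = 67.28
d²(R, Echo) = 33.64 + 13.69 = 47.33
d²(R, Tauri) = 2.89 + 1.44 = 4.33
d²(R, Pavo) = 67.24 + 16.81 = 84.05
d²(R, Indus) = 2.25 + 1 = 3.25
d²(R, Hydra) = 16.81 + 4.84 = 21.65
d²(R, Lyra) = 6.76 + 4.41 = 11.17
d²(R, Delta) = 36 + 8.41 = 44.41
d²(R, Kappa) = 9 + 44.89 = 53.89
Minimum is at Indus.

Indus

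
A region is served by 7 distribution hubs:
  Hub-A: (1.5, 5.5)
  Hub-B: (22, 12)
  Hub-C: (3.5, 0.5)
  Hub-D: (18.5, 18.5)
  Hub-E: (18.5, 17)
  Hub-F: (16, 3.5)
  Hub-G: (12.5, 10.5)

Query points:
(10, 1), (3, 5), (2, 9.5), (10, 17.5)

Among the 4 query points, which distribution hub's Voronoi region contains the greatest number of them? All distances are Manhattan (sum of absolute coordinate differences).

Hub-A

(10, 1) — d to each: Hub-A:13, Hub-B:23, Hub-C:7, Hub-D:26, Hub-E:24.5, Hub-F:8.5, Hub-G:12 → nearest is Hub-C
(3, 5) — d to each: Hub-A:2, Hub-B:26, Hub-C:5, Hub-D:29, Hub-E:27.5, Hub-F:14.5, Hub-G:15 → nearest is Hub-A
(2, 9.5) — d to each: Hub-A:4.5, Hub-B:22.5, Hub-C:10.5, Hub-D:25.5, Hub-E:24, Hub-F:20, Hub-G:11.5 → nearest is Hub-A
(10, 17.5) — d to each: Hub-A:20.5, Hub-B:17.5, Hub-C:23.5, Hub-D:9.5, Hub-E:9, Hub-F:20, Hub-G:9.5 → nearest is Hub-E
Tally — Hub-A:2, Hub-C:1, Hub-E:1. Hub-A captures the most (2).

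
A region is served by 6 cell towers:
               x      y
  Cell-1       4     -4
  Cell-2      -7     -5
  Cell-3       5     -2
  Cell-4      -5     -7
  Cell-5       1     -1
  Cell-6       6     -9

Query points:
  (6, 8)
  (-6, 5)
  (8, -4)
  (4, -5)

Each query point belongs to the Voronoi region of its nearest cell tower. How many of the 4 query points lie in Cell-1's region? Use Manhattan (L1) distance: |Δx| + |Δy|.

(6, 8) — d to each: Cell-1:14, Cell-2:26, Cell-3:11, Cell-4:26, Cell-5:14, Cell-6:17 → nearest is Cell-3
(-6, 5) — d to each: Cell-1:19, Cell-2:11, Cell-3:18, Cell-4:13, Cell-5:13, Cell-6:26 → nearest is Cell-2
(8, -4) — d to each: Cell-1:4, Cell-2:16, Cell-3:5, Cell-4:16, Cell-5:10, Cell-6:7 → nearest is Cell-1
(4, -5) — d to each: Cell-1:1, Cell-2:11, Cell-3:4, Cell-4:11, Cell-5:7, Cell-6:6 → nearest is Cell-1
2 of the 4 points have Cell-1 as nearest.

2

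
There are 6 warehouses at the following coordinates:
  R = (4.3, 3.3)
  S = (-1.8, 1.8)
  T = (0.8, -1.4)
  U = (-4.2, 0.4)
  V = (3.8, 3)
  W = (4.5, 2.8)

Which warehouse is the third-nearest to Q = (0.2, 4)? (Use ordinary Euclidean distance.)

Since √ is increasing, it suffices to compare squared distances:
|QR|² = (0.2−4.3)² + (4−3.3)² = 16.81 + 0.49 = 17.3
|QS|² = (0.2−(-1.8))² + (4−1.8)² = 4 + 4.84 = 8.84
|QT|² = (0.2−0.8)² + (4−(-1.4))² = 0.36 + 29.16 = 29.52
|QU|² = (0.2−(-4.2))² + (4−0.4)² = 19.36 + 12.96 = 32.32
|QV|² = (0.2−3.8)² + (4−3)² = 12.96 + 1 = 13.96
|QW|² = (0.2−4.5)² + (4−2.8)² = 18.49 + 1.44 = 19.93
Sorted ascending: S, V, R, W, … — the third-nearest is R.

R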